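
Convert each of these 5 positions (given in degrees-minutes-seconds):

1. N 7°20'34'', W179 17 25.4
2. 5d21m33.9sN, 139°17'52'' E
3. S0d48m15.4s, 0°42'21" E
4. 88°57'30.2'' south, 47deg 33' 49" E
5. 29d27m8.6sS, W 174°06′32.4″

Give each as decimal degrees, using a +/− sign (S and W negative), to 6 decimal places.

Point 1:
  φ: 7 + 20/60 + 34/3600 = 7.3427778
  N → positive
  Longitude: 179 + 17/60 + 25.4/3600 = 179.2903889
  W → negative
Point 2:
  Latitude: 5° + 21/60 + 33.9/3600 = 5 + 0.350000 + 0.009417 = 5.3594167
  N → positive
  Longitude: 17′ + 52″ = 17.86667′; 139 + 17.86667/60 = 139.2977778
  E → positive
Point 3:
  Lat: 0 + 48/60 + 15.4/3600 = 0.8042778
  S → negative
  Lon: 0° + 42/60 + 21/3600 = 0 + 0.700000 + 0.005833 = 0.7058333
  E → positive
Point 4:
  φ: 57′ + 30.2″ = 57.50333′; 88 + 57.50333/60 = 88.9583889
  S ⇒ negate
  λ: 47° + 33/60 + 49/3600 = 47 + 0.550000 + 0.013611 = 47.5636111
  E ⇒ keep positive
Point 5:
  Lat: 29° + 27/60 + 8.6/3600 = 29 + 0.450000 + 0.002389 = 29.4523889
  S ⇒ negate
  Longitude: 6′ + 32.4″ = 6.54000′; 174 + 6.54000/60 = 174.1090000
  W → negative

1. 7.342778, -179.290389
2. 5.359417, 139.297778
3. -0.804278, 0.705833
4. -88.958389, 47.563611
5. -29.452389, -174.109000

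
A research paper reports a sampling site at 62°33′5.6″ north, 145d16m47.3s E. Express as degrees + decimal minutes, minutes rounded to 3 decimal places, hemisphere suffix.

φ: seconds/60 = 0.09333; minutes = 33 + 0.09333 = 33.09333
λ: 16 + 47.3/60 = 16.78833′

62° 33.093′ N, 145° 16.788′ E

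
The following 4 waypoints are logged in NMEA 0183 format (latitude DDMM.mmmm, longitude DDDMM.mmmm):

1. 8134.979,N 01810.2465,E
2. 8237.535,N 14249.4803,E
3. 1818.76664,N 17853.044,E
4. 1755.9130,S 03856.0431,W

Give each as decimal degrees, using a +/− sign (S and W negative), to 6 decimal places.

Point 1:
  Lat: split at 2 digits → 81° and 34.979′; 81 + 34.979/60 = 81.5829833
  N ⇒ keep positive
  Lon: split at 3 digits → 018° and 10.2465′; 18 + 10.2465/60 = 18.1707750
  E ⇒ keep positive
Point 2:
  Lat: degrees = first 2 digits = 82, minutes = 37.535; 82 + 37.535/60 = 82.6255833
  N ⇒ keep positive
  Lon: degrees = first 3 digits = 142, minutes = 49.4803; 142 + 49.4803/60 = 142.8246717
  E ⇒ keep positive
Point 3:
  Lat: degrees = first 2 digits = 18, minutes = 18.76664; 18 + 18.76664/60 = 18.3127773
  N → positive
  λ: degrees = first 3 digits = 178, minutes = 53.044; 178 + 53.044/60 = 178.8840667
  E ⇒ keep positive
Point 4:
  φ: split at 2 digits → 17° and 55.913′; 17 + 55.913/60 = 17.9318833
  hemisphere S, so the sign is −
  Longitude: split at 3 digits → 038° and 56.0431′; 38 + 56.0431/60 = 38.9340517
  W ⇒ negate

1. 81.582983, 18.170775
2. 82.625583, 142.824672
3. 18.312777, 178.884067
4. -17.931883, -38.934052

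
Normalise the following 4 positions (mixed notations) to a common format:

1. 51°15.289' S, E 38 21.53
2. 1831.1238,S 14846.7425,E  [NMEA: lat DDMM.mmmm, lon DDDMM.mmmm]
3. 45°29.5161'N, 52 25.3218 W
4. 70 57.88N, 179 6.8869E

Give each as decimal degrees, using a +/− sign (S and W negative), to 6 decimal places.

Point 1:
  Lat: 51 + 15.289/60 = 51.2548167
  S ⇒ negate
  Longitude: 38 + 21.53/60 = 38.3588333
  E → positive
Point 2:
  Latitude: degrees = first 2 digits = 18, minutes = 31.1238; 18 + 31.1238/60 = 18.5187300
  S ⇒ negate
  λ: split at 3 digits → 148° and 46.7425′; 148 + 46.7425/60 = 148.7790417
  E ⇒ keep positive
Point 3:
  φ: 45 + 29.5161/60 = 45.4919350
  N → positive
  Longitude: 25.3218′ = 0.422030°; total 52.4220300
  hemisphere W, so the sign is −
Point 4:
  Lat: 70 + 57.88/60 = 70.9646667
  N → positive
  Lon: 179 + 6.8869/60 = 179.1147817
  E → positive

1. -51.254817, 38.358833
2. -18.518730, 148.779042
3. 45.491935, -52.422030
4. 70.964667, 179.114782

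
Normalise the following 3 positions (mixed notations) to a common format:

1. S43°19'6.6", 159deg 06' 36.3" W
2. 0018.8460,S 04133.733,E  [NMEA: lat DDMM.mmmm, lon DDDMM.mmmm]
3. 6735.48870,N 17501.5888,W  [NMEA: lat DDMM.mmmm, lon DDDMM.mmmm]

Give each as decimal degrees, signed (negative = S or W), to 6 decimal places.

1. -43.318500, -159.110083
2. -0.314100, 41.562217
3. 67.591478, -175.026480

Point 1:
  Lat: 43° + 19/60 + 6.6/3600 = 43 + 0.316667 + 0.001833 = 43.3185000
  S ⇒ negate
  Longitude: 159° + 6/60 + 36.3/3600 = 159 + 0.100000 + 0.010083 = 159.1100833
  hemisphere W, so the sign is −
Point 2:
  Latitude: split at 2 digits → 00° and 18.846′; 0 + 18.846/60 = 0.3141000
  S → negative
  Longitude: split at 3 digits → 041° and 33.733′; 41 + 33.733/60 = 41.5622167
  E ⇒ keep positive
Point 3:
  Latitude: degrees = first 2 digits = 67, minutes = 35.4887; 67 + 35.4887/60 = 67.5914783
  N ⇒ keep positive
  Lon: split at 3 digits → 175° and 1.5888′; 175 + 1.5888/60 = 175.0264800
  W ⇒ negate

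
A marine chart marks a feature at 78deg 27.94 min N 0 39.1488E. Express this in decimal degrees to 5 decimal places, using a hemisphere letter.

78.46567° N, 0.65248° E

Lat: 27.94′ = 0.465667°; total 78.465667
λ: 0 + 39.1488/60 = 0.652480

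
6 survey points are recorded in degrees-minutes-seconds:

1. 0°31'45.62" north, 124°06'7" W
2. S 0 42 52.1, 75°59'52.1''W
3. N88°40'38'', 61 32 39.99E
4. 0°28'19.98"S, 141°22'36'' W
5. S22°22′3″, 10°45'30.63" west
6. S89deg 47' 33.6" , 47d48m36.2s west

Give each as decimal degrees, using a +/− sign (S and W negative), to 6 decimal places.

1. 0.529339, -124.101944
2. -0.714472, -75.997806
3. 88.677222, 61.544442
4. -0.472217, -141.376667
5. -22.367500, -10.758508
6. -89.792667, -47.810056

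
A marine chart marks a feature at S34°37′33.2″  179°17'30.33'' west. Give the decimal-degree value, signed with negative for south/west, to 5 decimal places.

-34.62589, -179.29176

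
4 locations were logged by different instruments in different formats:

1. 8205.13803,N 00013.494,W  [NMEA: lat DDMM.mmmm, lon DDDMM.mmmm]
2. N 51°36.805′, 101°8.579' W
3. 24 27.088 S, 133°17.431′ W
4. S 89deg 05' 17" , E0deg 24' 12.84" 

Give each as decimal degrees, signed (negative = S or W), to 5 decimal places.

Point 1:
  φ: degrees = first 2 digits = 82, minutes = 5.13803; 82 + 5.13803/60 = 82.085634
  N ⇒ keep positive
  Lon: degrees = first 3 digits = 0, minutes = 13.494; 0 + 13.494/60 = 0.224900
  hemisphere W, so the sign is −
Point 2:
  Lat: 51 + 36.805/60 = 51.613417
  N → positive
  λ: 8.579′ = 0.142983°; total 101.142983
  hemisphere W, so the sign is −
Point 3:
  φ: 24 + 27.088/60 = 24.451467
  S ⇒ negate
  Lon: 133 + 17.431/60 = 133.290517
  hemisphere W, so the sign is −
Point 4:
  φ: 5′ + 17″ = 5.28333′; 89 + 5.28333/60 = 89.088056
  S ⇒ negate
  Longitude: 0 + 24/60 + 12.84/3600 = 0.403567
  E → positive

1. 82.08563, -0.22490
2. 51.61342, -101.14298
3. -24.45147, -133.29052
4. -89.08806, 0.40357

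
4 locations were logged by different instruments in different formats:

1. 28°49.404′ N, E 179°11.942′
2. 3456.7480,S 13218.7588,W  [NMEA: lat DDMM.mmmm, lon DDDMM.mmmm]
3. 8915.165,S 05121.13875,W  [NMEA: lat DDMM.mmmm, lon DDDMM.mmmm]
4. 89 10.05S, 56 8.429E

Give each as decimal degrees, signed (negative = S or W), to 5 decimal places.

Point 1:
  φ: 49.404′ = 0.823400°; total 28.823400
  N ⇒ keep positive
  Longitude: 179 + 11.942/60 = 179.199033
  E ⇒ keep positive
Point 2:
  Lat: degrees = first 2 digits = 34, minutes = 56.748; 34 + 56.748/60 = 34.945800
  S ⇒ negate
  Longitude: degrees = first 3 digits = 132, minutes = 18.7588; 132 + 18.7588/60 = 132.312647
  W ⇒ negate
Point 3:
  Latitude: degrees = first 2 digits = 89, minutes = 15.165; 89 + 15.165/60 = 89.252750
  S → negative
  Lon: degrees = first 3 digits = 51, minutes = 21.13875; 51 + 21.13875/60 = 51.352313
  W ⇒ negate
Point 4:
  Latitude: 89 + 10.05/60 = 89.167500
  hemisphere S, so the sign is −
  λ: 8.429′ = 0.140483°; total 56.140483
  E → positive

1. 28.82340, 179.19903
2. -34.94580, -132.31265
3. -89.25275, -51.35231
4. -89.16750, 56.14048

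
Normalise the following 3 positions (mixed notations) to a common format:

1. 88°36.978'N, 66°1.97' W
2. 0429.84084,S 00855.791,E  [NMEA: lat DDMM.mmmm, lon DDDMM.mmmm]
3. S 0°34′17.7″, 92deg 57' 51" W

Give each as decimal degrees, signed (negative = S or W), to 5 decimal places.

1. 88.61630, -66.03283
2. -4.49735, 8.92985
3. -0.57158, -92.96417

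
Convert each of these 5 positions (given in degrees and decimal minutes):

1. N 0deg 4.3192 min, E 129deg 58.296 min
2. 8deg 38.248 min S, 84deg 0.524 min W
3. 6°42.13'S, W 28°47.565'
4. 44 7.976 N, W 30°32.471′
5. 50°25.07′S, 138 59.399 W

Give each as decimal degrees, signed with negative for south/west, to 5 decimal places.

1. 0.07199, 129.97160
2. -8.63747, -84.00873
3. -6.70217, -28.79275
4. 44.13293, -30.54118
5. -50.41783, -138.98998

Point 1:
  φ: 4.3192′ = 0.071987°; total 0.071987
  N ⇒ keep positive
  Longitude: 129 + 58.296/60 = 129.971600
  E → positive
Point 2:
  Lat: 8 + 38.248/60 = 8.637467
  hemisphere S, so the sign is −
  Lon: 0.524′ = 0.008733°; total 84.008733
  hemisphere W, so the sign is −
Point 3:
  φ: 6 + 42.13/60 = 6.702167
  S → negative
  Lon: 47.565′ = 0.792750°; total 28.792750
  hemisphere W, so the sign is −
Point 4:
  Latitude: 7.976′ = 0.132933°; total 44.132933
  N → positive
  Lon: 30 + 32.471/60 = 30.541183
  W ⇒ negate
Point 5:
  Latitude: 25.07′ = 0.417833°; total 50.417833
  S ⇒ negate
  Longitude: 138 + 59.399/60 = 138.989983
  W → negative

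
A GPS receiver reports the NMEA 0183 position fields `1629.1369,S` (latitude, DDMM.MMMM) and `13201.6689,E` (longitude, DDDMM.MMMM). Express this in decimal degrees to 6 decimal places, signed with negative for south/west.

-16.485615, 132.027815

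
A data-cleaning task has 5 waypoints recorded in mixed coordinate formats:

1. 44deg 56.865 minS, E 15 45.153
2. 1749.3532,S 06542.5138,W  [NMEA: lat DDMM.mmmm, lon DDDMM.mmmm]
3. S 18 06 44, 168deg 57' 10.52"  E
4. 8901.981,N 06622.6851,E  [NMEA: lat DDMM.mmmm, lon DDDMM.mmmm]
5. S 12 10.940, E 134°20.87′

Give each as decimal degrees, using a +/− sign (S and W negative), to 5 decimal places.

Point 1:
  Latitude: 56.865′ = 0.947750°; total 44.947750
  hemisphere S, so the sign is −
  Longitude: 15 + 45.153/60 = 15.752550
  E ⇒ keep positive
Point 2:
  φ: degrees = first 2 digits = 17, minutes = 49.3532; 17 + 49.3532/60 = 17.822553
  hemisphere S, so the sign is −
  λ: degrees = first 3 digits = 65, minutes = 42.5138; 65 + 42.5138/60 = 65.708563
  hemisphere W, so the sign is −
Point 3:
  Latitude: 18° + 6/60 + 44/3600 = 18 + 0.100000 + 0.012222 = 18.112222
  hemisphere S, so the sign is −
  λ: 57′ + 10.52″ = 57.17533′; 168 + 57.17533/60 = 168.952922
  E → positive
Point 4:
  Latitude: split at 2 digits → 89° and 1.981′; 89 + 1.981/60 = 89.033017
  N ⇒ keep positive
  Lon: degrees = first 3 digits = 66, minutes = 22.6851; 66 + 22.6851/60 = 66.378085
  E → positive
Point 5:
  Lat: 12 + 10.94/60 = 12.182333
  hemisphere S, so the sign is −
  Lon: 20.87′ = 0.347833°; total 134.347833
  E ⇒ keep positive

1. -44.94775, 15.75255
2. -17.82255, -65.70856
3. -18.11222, 168.95292
4. 89.03302, 66.37809
5. -12.18233, 134.34783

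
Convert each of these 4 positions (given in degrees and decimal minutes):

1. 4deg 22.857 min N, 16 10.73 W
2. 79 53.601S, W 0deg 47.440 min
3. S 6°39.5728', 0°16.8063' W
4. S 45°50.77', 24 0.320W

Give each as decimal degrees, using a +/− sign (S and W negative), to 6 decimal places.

1. 4.380950, -16.178833
2. -79.893350, -0.790667
3. -6.659547, -0.280105
4. -45.846167, -24.005333

Point 1:
  φ: 22.857′ = 0.380950°; total 4.3809500
  N → positive
  Longitude: 10.73′ = 0.178833°; total 16.1788333
  W → negative
Point 2:
  Lat: 79 + 53.601/60 = 79.8933500
  hemisphere S, so the sign is −
  Longitude: 0 + 47.44/60 = 0.7906667
  hemisphere W, so the sign is −
Point 3:
  Lat: 6 + 39.5728/60 = 6.6595467
  hemisphere S, so the sign is −
  Longitude: 16.8063′ = 0.280105°; total 0.2801050
  W → negative
Point 4:
  φ: 45 + 50.77/60 = 45.8461667
  hemisphere S, so the sign is −
  λ: 0.32′ = 0.005333°; total 24.0053333
  W ⇒ negate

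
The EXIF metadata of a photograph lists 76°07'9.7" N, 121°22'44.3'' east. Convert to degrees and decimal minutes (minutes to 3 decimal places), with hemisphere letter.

76° 7.162′ N, 121° 22.738′ E

Lat: 7 + 9.7/60 = 7.16167′
λ: seconds/60 = 0.73833; minutes = 22 + 0.73833 = 22.73833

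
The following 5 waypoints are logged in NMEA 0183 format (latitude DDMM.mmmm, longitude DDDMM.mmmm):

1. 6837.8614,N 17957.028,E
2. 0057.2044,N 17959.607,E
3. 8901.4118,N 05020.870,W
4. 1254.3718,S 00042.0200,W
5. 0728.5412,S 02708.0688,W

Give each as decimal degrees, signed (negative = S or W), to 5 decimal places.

Point 1:
  Lat: split at 2 digits → 68° and 37.8614′; 68 + 37.8614/60 = 68.631023
  N → positive
  Lon: split at 3 digits → 179° and 57.028′; 179 + 57.028/60 = 179.950467
  E → positive
Point 2:
  φ: degrees = first 2 digits = 0, minutes = 57.2044; 0 + 57.2044/60 = 0.953407
  N ⇒ keep positive
  Longitude: degrees = first 3 digits = 179, minutes = 59.607; 179 + 59.607/60 = 179.993450
  E ⇒ keep positive
Point 3:
  φ: split at 2 digits → 89° and 1.4118′; 89 + 1.4118/60 = 89.023530
  N ⇒ keep positive
  Longitude: degrees = first 3 digits = 50, minutes = 20.87; 50 + 20.87/60 = 50.347833
  W ⇒ negate
Point 4:
  Lat: split at 2 digits → 12° and 54.3718′; 12 + 54.3718/60 = 12.906197
  S ⇒ negate
  λ: degrees = first 3 digits = 0, minutes = 42.02; 0 + 42.02/60 = 0.700333
  hemisphere W, so the sign is −
Point 5:
  φ: split at 2 digits → 07° and 28.5412′; 7 + 28.5412/60 = 7.475687
  S ⇒ negate
  λ: split at 3 digits → 027° and 8.0688′; 27 + 8.0688/60 = 27.134480
  hemisphere W, so the sign is −

1. 68.63102, 179.95047
2. 0.95341, 179.99345
3. 89.02353, -50.34783
4. -12.90620, -0.70033
5. -7.47569, -27.13448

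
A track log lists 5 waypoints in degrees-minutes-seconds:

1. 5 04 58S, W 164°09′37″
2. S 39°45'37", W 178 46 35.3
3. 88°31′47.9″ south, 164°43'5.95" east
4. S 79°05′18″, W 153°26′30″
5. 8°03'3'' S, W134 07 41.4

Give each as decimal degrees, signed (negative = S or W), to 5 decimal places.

1. -5.08278, -164.16028
2. -39.76028, -178.77647
3. -88.52997, 164.71832
4. -79.08833, -153.44167
5. -8.05083, -134.12817

Point 1:
  Latitude: 5° + 4/60 + 58/3600 = 5 + 0.066667 + 0.016111 = 5.082778
  hemisphere S, so the sign is −
  Longitude: 9′ + 37″ = 9.61667′; 164 + 9.61667/60 = 164.160278
  W → negative
Point 2:
  Lat: 39 + 45/60 + 37/3600 = 39.760278
  S → negative
  Lon: 178° + 46/60 + 35.3/3600 = 178 + 0.766667 + 0.009806 = 178.776472
  W ⇒ negate
Point 3:
  φ: 88 + 31/60 + 47.9/3600 = 88.529972
  hemisphere S, so the sign is −
  λ: 164 + 43/60 + 5.95/3600 = 164.718319
  E → positive
Point 4:
  φ: 79 + 5/60 + 18/3600 = 79.088333
  S → negative
  Lon: 153 + 26/60 + 30/3600 = 153.441667
  W ⇒ negate
Point 5:
  Latitude: 8° + 3/60 + 3/3600 = 8 + 0.050000 + 0.000833 = 8.050833
  S ⇒ negate
  Longitude: 7′ + 41.4″ = 7.69000′; 134 + 7.69000/60 = 134.128167
  hemisphere W, so the sign is −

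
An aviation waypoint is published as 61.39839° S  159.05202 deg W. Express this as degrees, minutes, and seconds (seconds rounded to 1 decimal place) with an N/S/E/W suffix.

61°23′54.2″ S, 159°03′7.3″ W

Lat: whole degrees 61; 23.90340′ → 23′ and 54.204″
Lon: 0.052020° → 3.12120′; 0.12120 × 60 = 7.272″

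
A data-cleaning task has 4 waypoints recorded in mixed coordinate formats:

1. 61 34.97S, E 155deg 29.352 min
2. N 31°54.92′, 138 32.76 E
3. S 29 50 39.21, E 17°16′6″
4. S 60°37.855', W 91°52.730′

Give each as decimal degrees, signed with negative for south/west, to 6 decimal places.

Point 1:
  Lat: 34.97′ = 0.582833°; total 61.5828333
  S ⇒ negate
  Lon: 155 + 29.352/60 = 155.4892000
  E ⇒ keep positive
Point 2:
  Latitude: 31 + 54.92/60 = 31.9153333
  N → positive
  Longitude: 32.76′ = 0.546000°; total 138.5460000
  E → positive
Point 3:
  Latitude: 29° + 50/60 + 39.21/3600 = 29 + 0.833333 + 0.010892 = 29.8442250
  S → negative
  Lon: 17 + 16/60 + 6/3600 = 17.2683333
  E ⇒ keep positive
Point 4:
  Lat: 37.855′ = 0.630917°; total 60.6309167
  S → negative
  Longitude: 91 + 52.73/60 = 91.8788333
  W → negative

1. -61.582833, 155.489200
2. 31.915333, 138.546000
3. -29.844225, 17.268333
4. -60.630917, -91.878833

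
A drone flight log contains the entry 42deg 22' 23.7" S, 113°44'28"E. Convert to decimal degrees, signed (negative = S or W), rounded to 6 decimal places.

-42.373250, 113.741111

Lat: 42° + 22/60 + 23.7/3600 = 42 + 0.366667 + 0.006583 = 42.3732500
hemisphere S, so the sign is −
Longitude: 113 + 44/60 + 28/3600 = 113.7411111
E ⇒ keep positive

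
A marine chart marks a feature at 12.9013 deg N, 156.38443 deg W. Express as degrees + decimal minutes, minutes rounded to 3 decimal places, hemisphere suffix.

12° 54.078′ N, 156° 23.066′ W

Latitude: 12° + 0.901300 × 60 = 12° 54.07800′
Longitude: minutes = (156.384430 − 156) × 60 = 23.06580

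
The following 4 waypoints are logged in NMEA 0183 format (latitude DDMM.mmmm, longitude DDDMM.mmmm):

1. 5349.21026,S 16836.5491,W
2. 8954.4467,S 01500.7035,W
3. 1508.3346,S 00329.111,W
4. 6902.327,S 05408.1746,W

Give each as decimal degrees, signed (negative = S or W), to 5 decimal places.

Point 1:
  Latitude: degrees = first 2 digits = 53, minutes = 49.21026; 53 + 49.21026/60 = 53.820171
  S → negative
  Lon: degrees = first 3 digits = 168, minutes = 36.5491; 168 + 36.5491/60 = 168.609152
  W ⇒ negate
Point 2:
  Latitude: split at 2 digits → 89° and 54.4467′; 89 + 54.4467/60 = 89.907445
  S ⇒ negate
  Lon: split at 3 digits → 015° and 0.7035′; 15 + 0.7035/60 = 15.011725
  W → negative
Point 3:
  Lat: split at 2 digits → 15° and 8.3346′; 15 + 8.3346/60 = 15.138910
  S ⇒ negate
  λ: degrees = first 3 digits = 3, minutes = 29.111; 3 + 29.111/60 = 3.485183
  W → negative
Point 4:
  Latitude: split at 2 digits → 69° and 2.327′; 69 + 2.327/60 = 69.038783
  S ⇒ negate
  Longitude: degrees = first 3 digits = 54, minutes = 8.1746; 54 + 8.1746/60 = 54.136243
  W ⇒ negate

1. -53.82017, -168.60915
2. -89.90745, -15.01173
3. -15.13891, -3.48518
4. -69.03878, -54.13624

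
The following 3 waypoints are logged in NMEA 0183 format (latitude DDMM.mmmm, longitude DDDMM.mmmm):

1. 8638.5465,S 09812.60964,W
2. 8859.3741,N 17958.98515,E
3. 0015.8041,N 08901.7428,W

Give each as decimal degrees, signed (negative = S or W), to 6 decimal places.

1. -86.642442, -98.210161
2. 88.989568, 179.983086
3. 0.263402, -89.029047

Point 1:
  Lat: degrees = first 2 digits = 86, minutes = 38.5465; 86 + 38.5465/60 = 86.6424417
  S ⇒ negate
  λ: split at 3 digits → 098° and 12.60964′; 98 + 12.60964/60 = 98.2101607
  hemisphere W, so the sign is −
Point 2:
  φ: degrees = first 2 digits = 88, minutes = 59.3741; 88 + 59.3741/60 = 88.9895683
  N ⇒ keep positive
  Lon: split at 3 digits → 179° and 58.98515′; 179 + 58.98515/60 = 179.9830858
  E → positive
Point 3:
  Lat: degrees = first 2 digits = 0, minutes = 15.8041; 0 + 15.8041/60 = 0.2634017
  N → positive
  λ: degrees = first 3 digits = 89, minutes = 1.7428; 89 + 1.7428/60 = 89.0290467
  W → negative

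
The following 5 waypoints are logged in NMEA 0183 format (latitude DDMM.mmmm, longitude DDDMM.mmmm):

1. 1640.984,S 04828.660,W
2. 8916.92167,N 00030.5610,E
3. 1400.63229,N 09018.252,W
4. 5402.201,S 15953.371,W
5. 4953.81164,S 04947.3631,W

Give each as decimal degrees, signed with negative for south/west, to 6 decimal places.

Point 1:
  Lat: degrees = first 2 digits = 16, minutes = 40.984; 16 + 40.984/60 = 16.6830667
  hemisphere S, so the sign is −
  Longitude: split at 3 digits → 048° and 28.66′; 48 + 28.66/60 = 48.4776667
  hemisphere W, so the sign is −
Point 2:
  φ: degrees = first 2 digits = 89, minutes = 16.92167; 89 + 16.92167/60 = 89.2820278
  N ⇒ keep positive
  Longitude: split at 3 digits → 000° and 30.561′; 0 + 30.561/60 = 0.5093500
  E ⇒ keep positive
Point 3:
  Latitude: split at 2 digits → 14° and 0.63229′; 14 + 0.63229/60 = 14.0105382
  N ⇒ keep positive
  λ: degrees = first 3 digits = 90, minutes = 18.252; 90 + 18.252/60 = 90.3042000
  W → negative
Point 4:
  Latitude: degrees = first 2 digits = 54, minutes = 2.201; 54 + 2.201/60 = 54.0366833
  S ⇒ negate
  Lon: degrees = first 3 digits = 159, minutes = 53.371; 159 + 53.371/60 = 159.8895167
  W ⇒ negate
Point 5:
  Lat: split at 2 digits → 49° and 53.81164′; 49 + 53.81164/60 = 49.8968607
  S ⇒ negate
  Lon: degrees = first 3 digits = 49, minutes = 47.3631; 49 + 47.3631/60 = 49.7893850
  W ⇒ negate

1. -16.683067, -48.477667
2. 89.282028, 0.509350
3. 14.010538, -90.304200
4. -54.036683, -159.889517
5. -49.896861, -49.789385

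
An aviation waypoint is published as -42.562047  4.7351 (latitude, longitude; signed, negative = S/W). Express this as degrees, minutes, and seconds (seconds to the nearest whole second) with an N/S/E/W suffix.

Latitude is negative → S; |value| = 42.562047
φ: 0.562047 × 60 = 33.72282′ → 33′, remainder × 60 = 43.37″
Longitude: 0.735100° → 44.10600′; 0.10600 × 60 = 6.36″

42°33′43″ S, 4°44′6″ E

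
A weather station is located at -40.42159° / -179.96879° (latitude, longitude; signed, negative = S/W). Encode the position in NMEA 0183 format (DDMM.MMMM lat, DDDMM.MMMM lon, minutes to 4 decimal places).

4025.2954,S / 17958.1274,W

Latitude is negative → S; |value| = 40.421590
φ: 40° + 0.421590 × 60 = 40° 25.295400′
Longitude is negative → W; |value| = 179.968790
λ: minutes = (179.968790 − 179) × 60 = 58.127400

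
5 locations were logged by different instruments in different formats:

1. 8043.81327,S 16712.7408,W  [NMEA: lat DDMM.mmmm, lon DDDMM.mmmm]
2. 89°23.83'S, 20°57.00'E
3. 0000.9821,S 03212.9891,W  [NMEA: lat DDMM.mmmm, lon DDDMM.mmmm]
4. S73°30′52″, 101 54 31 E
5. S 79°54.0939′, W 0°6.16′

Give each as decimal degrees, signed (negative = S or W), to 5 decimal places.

Point 1:
  φ: split at 2 digits → 80° and 43.81327′; 80 + 43.81327/60 = 80.730221
  hemisphere S, so the sign is −
  Lon: degrees = first 3 digits = 167, minutes = 12.7408; 167 + 12.7408/60 = 167.212347
  W → negative
Point 2:
  Latitude: 89 + 23.83/60 = 89.397167
  S → negative
  λ: 57′ = 0.950000°; total 20.950000
  E ⇒ keep positive
Point 3:
  Lat: degrees = first 2 digits = 0, minutes = 0.9821; 0 + 0.9821/60 = 0.016368
  hemisphere S, so the sign is −
  Longitude: split at 3 digits → 032° and 12.9891′; 32 + 12.9891/60 = 32.216485
  W → negative
Point 4:
  φ: 73° + 30/60 + 52/3600 = 73 + 0.500000 + 0.014444 = 73.514444
  hemisphere S, so the sign is −
  Longitude: 101° + 54/60 + 31/3600 = 101 + 0.900000 + 0.008611 = 101.908611
  E ⇒ keep positive
Point 5:
  φ: 54.0939′ = 0.901565°; total 79.901565
  S ⇒ negate
  Longitude: 6.16′ = 0.102667°; total 0.102667
  hemisphere W, so the sign is −

1. -80.73022, -167.21235
2. -89.39717, 20.95000
3. -0.01637, -32.21649
4. -73.51444, 101.90861
5. -79.90157, -0.10267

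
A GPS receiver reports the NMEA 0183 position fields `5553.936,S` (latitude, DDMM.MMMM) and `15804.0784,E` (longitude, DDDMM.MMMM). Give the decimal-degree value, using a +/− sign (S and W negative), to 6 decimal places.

Lat: degrees = first 2 digits = 55, minutes = 53.936; 55 + 53.936/60 = 55.8989333
S ⇒ negate
Lon: split at 3 digits → 158° and 4.0784′; 158 + 4.0784/60 = 158.0679733
E → positive

-55.898933, 158.067973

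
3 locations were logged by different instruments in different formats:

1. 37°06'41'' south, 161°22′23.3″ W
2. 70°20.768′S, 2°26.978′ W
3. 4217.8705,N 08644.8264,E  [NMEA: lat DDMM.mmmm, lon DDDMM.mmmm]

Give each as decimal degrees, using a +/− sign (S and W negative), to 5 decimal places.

1. -37.11139, -161.37314
2. -70.34613, -2.44963
3. 42.29784, 86.74711

Point 1:
  φ: 37° + 6/60 + 41/3600 = 37 + 0.100000 + 0.011389 = 37.111389
  hemisphere S, so the sign is −
  Longitude: 22′ + 23.3″ = 22.38833′; 161 + 22.38833/60 = 161.373139
  W → negative
Point 2:
  Latitude: 20.768′ = 0.346133°; total 70.346133
  S → negative
  λ: 2 + 26.978/60 = 2.449633
  W ⇒ negate
Point 3:
  φ: degrees = first 2 digits = 42, minutes = 17.8705; 42 + 17.8705/60 = 42.297842
  N ⇒ keep positive
  Lon: split at 3 digits → 086° and 44.8264′; 86 + 44.8264/60 = 86.747107
  E ⇒ keep positive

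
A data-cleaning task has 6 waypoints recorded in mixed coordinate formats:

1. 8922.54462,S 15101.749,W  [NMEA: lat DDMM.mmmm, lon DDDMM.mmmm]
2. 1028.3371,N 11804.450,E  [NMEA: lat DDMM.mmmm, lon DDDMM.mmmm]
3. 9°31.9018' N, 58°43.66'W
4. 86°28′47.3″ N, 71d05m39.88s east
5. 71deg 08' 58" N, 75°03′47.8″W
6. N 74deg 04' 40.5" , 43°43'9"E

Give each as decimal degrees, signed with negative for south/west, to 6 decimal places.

1. -89.375744, -151.029150
2. 10.472285, 118.074167
3. 9.531697, -58.727667
4. 86.479806, 71.094411
5. 71.149444, -75.063278
6. 74.077917, 43.719167

Point 1:
  Latitude: degrees = first 2 digits = 89, minutes = 22.54462; 89 + 22.54462/60 = 89.3757437
  S → negative
  Longitude: degrees = first 3 digits = 151, minutes = 1.749; 151 + 1.749/60 = 151.0291500
  W ⇒ negate
Point 2:
  Lat: degrees = first 2 digits = 10, minutes = 28.3371; 10 + 28.3371/60 = 10.4722850
  N → positive
  λ: degrees = first 3 digits = 118, minutes = 4.45; 118 + 4.45/60 = 118.0741667
  E ⇒ keep positive
Point 3:
  φ: 31.9018′ = 0.531697°; total 9.5316967
  N → positive
  Longitude: 58 + 43.66/60 = 58.7276667
  hemisphere W, so the sign is −
Point 4:
  Lat: 28′ + 47.3″ = 28.78833′; 86 + 28.78833/60 = 86.4798056
  N → positive
  Lon: 5′ + 39.88″ = 5.66467′; 71 + 5.66467/60 = 71.0944111
  E → positive
Point 5:
  Lat: 8′ + 58″ = 8.96667′; 71 + 8.96667/60 = 71.1494444
  N ⇒ keep positive
  Longitude: 3′ + 47.8″ = 3.79667′; 75 + 3.79667/60 = 75.0632778
  hemisphere W, so the sign is −
Point 6:
  Latitude: 74° + 4/60 + 40.5/3600 = 74 + 0.066667 + 0.011250 = 74.0779167
  N ⇒ keep positive
  λ: 43° + 43/60 + 9/3600 = 43 + 0.716667 + 0.002500 = 43.7191667
  E ⇒ keep positive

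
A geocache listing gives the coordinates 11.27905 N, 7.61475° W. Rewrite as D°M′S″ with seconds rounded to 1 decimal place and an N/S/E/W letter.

11°16′44.6″ N, 7°36′53.1″ W

Latitude: 0.279050° → 16.74300′; 0.74300 × 60 = 44.580″
Lon: whole degrees 7; 36.88500′ → 36′ and 53.100″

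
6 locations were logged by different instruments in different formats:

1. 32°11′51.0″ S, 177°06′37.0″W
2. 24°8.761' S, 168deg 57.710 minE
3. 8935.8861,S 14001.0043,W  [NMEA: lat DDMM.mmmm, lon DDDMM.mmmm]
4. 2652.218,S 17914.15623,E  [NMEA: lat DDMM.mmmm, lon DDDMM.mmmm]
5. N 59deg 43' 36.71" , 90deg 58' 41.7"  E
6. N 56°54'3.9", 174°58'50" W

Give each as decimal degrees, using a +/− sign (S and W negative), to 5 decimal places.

1. -32.19750, -177.11028
2. -24.14602, 168.96183
3. -89.59810, -140.01674
4. -26.87030, 179.23594
5. 59.72686, 90.97825
6. 56.90108, -174.98056

Point 1:
  Latitude: 32 + 11/60 + 51/3600 = 32.197500
  hemisphere S, so the sign is −
  λ: 177° + 6/60 + 37/3600 = 177 + 0.100000 + 0.010278 = 177.110278
  W → negative
Point 2:
  Lat: 8.761′ = 0.146017°; total 24.146017
  S ⇒ negate
  Lon: 57.71′ = 0.961833°; total 168.961833
  E ⇒ keep positive
Point 3:
  Latitude: degrees = first 2 digits = 89, minutes = 35.8861; 89 + 35.8861/60 = 89.598102
  S ⇒ negate
  λ: split at 3 digits → 140° and 1.0043′; 140 + 1.0043/60 = 140.016738
  W → negative
Point 4:
  Latitude: split at 2 digits → 26° and 52.218′; 26 + 52.218/60 = 26.870300
  S ⇒ negate
  Longitude: degrees = first 3 digits = 179, minutes = 14.15623; 179 + 14.15623/60 = 179.235937
  E ⇒ keep positive
Point 5:
  Latitude: 43′ + 36.71″ = 43.61183′; 59 + 43.61183/60 = 59.726864
  N ⇒ keep positive
  Longitude: 58′ + 41.7″ = 58.69500′; 90 + 58.69500/60 = 90.978250
  E ⇒ keep positive
Point 6:
  φ: 56 + 54/60 + 3.9/3600 = 56.901083
  N → positive
  λ: 58′ + 50″ = 58.83333′; 174 + 58.83333/60 = 174.980556
  hemisphere W, so the sign is −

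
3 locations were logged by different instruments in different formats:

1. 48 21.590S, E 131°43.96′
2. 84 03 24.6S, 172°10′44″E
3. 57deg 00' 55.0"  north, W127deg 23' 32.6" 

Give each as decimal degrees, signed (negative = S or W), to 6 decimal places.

1. -48.359833, 131.732667
2. -84.056833, 172.178889
3. 57.015278, -127.392389

Point 1:
  Latitude: 48 + 21.59/60 = 48.3598333
  hemisphere S, so the sign is −
  Longitude: 131 + 43.96/60 = 131.7326667
  E → positive
Point 2:
  Lat: 3′ + 24.6″ = 3.41000′; 84 + 3.41000/60 = 84.0568333
  hemisphere S, so the sign is −
  Lon: 172 + 10/60 + 44/3600 = 172.1788889
  E ⇒ keep positive
Point 3:
  Latitude: 57 + 0/60 + 55/3600 = 57.0152778
  N ⇒ keep positive
  Longitude: 127 + 23/60 + 32.6/3600 = 127.3923889
  W → negative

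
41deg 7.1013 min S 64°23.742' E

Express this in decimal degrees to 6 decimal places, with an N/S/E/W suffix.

41.118355° S, 64.395700° E

φ: 7.1013′ = 0.118355°; total 41.1183550
Lon: 23.742′ = 0.395700°; total 64.3957000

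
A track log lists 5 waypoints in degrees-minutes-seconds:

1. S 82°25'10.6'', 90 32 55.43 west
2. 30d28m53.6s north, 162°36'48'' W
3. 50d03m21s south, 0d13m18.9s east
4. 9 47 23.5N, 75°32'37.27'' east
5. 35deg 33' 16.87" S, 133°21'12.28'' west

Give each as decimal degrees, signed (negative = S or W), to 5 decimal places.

1. -82.41961, -90.54873
2. 30.48156, -162.61333
3. -50.05583, 0.22192
4. 9.78986, 75.54369
5. -35.55469, -133.35341

Point 1:
  Lat: 25′ + 10.6″ = 25.17667′; 82 + 25.17667/60 = 82.419611
  hemisphere S, so the sign is −
  Lon: 90° + 32/60 + 55.43/3600 = 90 + 0.533333 + 0.015397 = 90.548731
  W → negative
Point 2:
  Lat: 30 + 28/60 + 53.6/3600 = 30.481556
  N → positive
  Longitude: 36′ + 48″ = 36.80000′; 162 + 36.80000/60 = 162.613333
  W ⇒ negate
Point 3:
  φ: 50 + 3/60 + 21/3600 = 50.055833
  hemisphere S, so the sign is −
  Longitude: 13′ + 18.9″ = 13.31500′; 0 + 13.31500/60 = 0.221917
  E ⇒ keep positive
Point 4:
  Lat: 47′ + 23.5″ = 47.39167′; 9 + 47.39167/60 = 9.789861
  N ⇒ keep positive
  Longitude: 75° + 32/60 + 37.27/3600 = 75 + 0.533333 + 0.010353 = 75.543686
  E → positive
Point 5:
  φ: 35 + 33/60 + 16.87/3600 = 35.554686
  S ⇒ negate
  Longitude: 133 + 21/60 + 12.28/3600 = 133.353411
  hemisphere W, so the sign is −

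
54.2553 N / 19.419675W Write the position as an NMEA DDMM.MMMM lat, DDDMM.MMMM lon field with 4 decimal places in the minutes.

Lat: minutes = (54.255300 − 54) × 60 = 15.318000
Lon: minutes = (19.419675 − 19) × 60 = 25.180500

5415.3180,N / 01925.1805,W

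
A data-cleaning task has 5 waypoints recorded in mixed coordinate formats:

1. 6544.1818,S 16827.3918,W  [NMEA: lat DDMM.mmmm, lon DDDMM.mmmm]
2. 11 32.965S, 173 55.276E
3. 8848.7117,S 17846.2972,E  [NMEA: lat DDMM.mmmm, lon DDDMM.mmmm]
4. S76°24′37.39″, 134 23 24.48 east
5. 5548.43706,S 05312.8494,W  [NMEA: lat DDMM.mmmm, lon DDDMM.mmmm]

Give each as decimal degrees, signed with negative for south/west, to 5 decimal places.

Point 1:
  φ: split at 2 digits → 65° and 44.1818′; 65 + 44.1818/60 = 65.736363
  S ⇒ negate
  Lon: split at 3 digits → 168° and 27.3918′; 168 + 27.3918/60 = 168.456530
  W → negative
Point 2:
  Lat: 11 + 32.965/60 = 11.549417
  S → negative
  Longitude: 173 + 55.276/60 = 173.921267
  E → positive
Point 3:
  Lat: split at 2 digits → 88° and 48.7117′; 88 + 48.7117/60 = 88.811862
  S ⇒ negate
  Longitude: degrees = first 3 digits = 178, minutes = 46.2972; 178 + 46.2972/60 = 178.771620
  E ⇒ keep positive
Point 4:
  Latitude: 76 + 24/60 + 37.39/3600 = 76.410386
  S ⇒ negate
  λ: 23′ + 24.48″ = 23.40800′; 134 + 23.40800/60 = 134.390133
  E → positive
Point 5:
  Lat: split at 2 digits → 55° and 48.43706′; 55 + 48.43706/60 = 55.807284
  S → negative
  Lon: split at 3 digits → 053° and 12.8494′; 53 + 12.8494/60 = 53.214157
  W → negative

1. -65.73636, -168.45653
2. -11.54942, 173.92127
3. -88.81186, 178.77162
4. -76.41039, 134.39013
5. -55.80728, -53.21416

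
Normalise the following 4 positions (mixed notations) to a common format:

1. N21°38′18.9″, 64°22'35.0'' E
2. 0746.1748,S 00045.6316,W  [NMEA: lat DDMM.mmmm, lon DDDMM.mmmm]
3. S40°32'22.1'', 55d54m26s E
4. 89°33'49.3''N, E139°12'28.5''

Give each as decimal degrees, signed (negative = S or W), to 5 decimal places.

Point 1:
  φ: 21° + 38/60 + 18.9/3600 = 21 + 0.633333 + 0.005250 = 21.638583
  N ⇒ keep positive
  Longitude: 22′ + 35″ = 22.58333′; 64 + 22.58333/60 = 64.376389
  E → positive
Point 2:
  Lat: degrees = first 2 digits = 7, minutes = 46.1748; 7 + 46.1748/60 = 7.769580
  S → negative
  λ: split at 3 digits → 000° and 45.6316′; 0 + 45.6316/60 = 0.760527
  W → negative
Point 3:
  φ: 40 + 32/60 + 22.1/3600 = 40.539472
  S ⇒ negate
  Longitude: 54′ + 26″ = 54.43333′; 55 + 54.43333/60 = 55.907222
  E → positive
Point 4:
  φ: 89° + 33/60 + 49.3/3600 = 89 + 0.550000 + 0.013694 = 89.563694
  N → positive
  Lon: 139 + 12/60 + 28.5/3600 = 139.207917
  E → positive

1. 21.63858, 64.37639
2. -7.76958, -0.76053
3. -40.53947, 55.90722
4. 89.56369, 139.20792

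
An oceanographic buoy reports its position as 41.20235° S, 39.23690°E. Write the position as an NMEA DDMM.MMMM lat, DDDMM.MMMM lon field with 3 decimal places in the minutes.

4112.141,S / 03914.214,E

Latitude: fractional part 0.202350 → 12.14100 minutes
Longitude: minutes = (39.236900 − 39) × 60 = 14.21400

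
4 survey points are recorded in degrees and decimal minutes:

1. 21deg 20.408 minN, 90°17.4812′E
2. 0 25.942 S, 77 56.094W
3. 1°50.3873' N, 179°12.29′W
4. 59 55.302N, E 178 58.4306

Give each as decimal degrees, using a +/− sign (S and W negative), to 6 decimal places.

1. 21.340133, 90.291353
2. -0.432367, -77.934900
3. 1.839788, -179.204833
4. 59.921700, 178.973843

Point 1:
  Lat: 20.408′ = 0.340133°; total 21.3401333
  N ⇒ keep positive
  Lon: 90 + 17.4812/60 = 90.2913533
  E ⇒ keep positive
Point 2:
  Latitude: 25.942′ = 0.432367°; total 0.4323667
  S → negative
  λ: 77 + 56.094/60 = 77.9349000
  W ⇒ negate
Point 3:
  Lat: 50.3873′ = 0.839788°; total 1.8397883
  N → positive
  λ: 12.29′ = 0.204833°; total 179.2048333
  hemisphere W, so the sign is −
Point 4:
  φ: 55.302′ = 0.921700°; total 59.9217000
  N ⇒ keep positive
  Longitude: 178 + 58.4306/60 = 178.9738433
  E ⇒ keep positive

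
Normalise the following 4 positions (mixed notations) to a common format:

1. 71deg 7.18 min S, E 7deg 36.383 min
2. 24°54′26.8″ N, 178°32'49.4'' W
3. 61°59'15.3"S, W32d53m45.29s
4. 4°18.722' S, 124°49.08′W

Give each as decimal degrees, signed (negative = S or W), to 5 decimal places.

1. -71.11967, 7.60638
2. 24.90744, -178.54706
3. -61.98758, -32.89591
4. -4.31203, -124.81800

Point 1:
  Lat: 71 + 7.18/60 = 71.119667
  hemisphere S, so the sign is −
  Longitude: 7 + 36.383/60 = 7.606383
  E ⇒ keep positive
Point 2:
  Latitude: 24° + 54/60 + 26.8/3600 = 24 + 0.900000 + 0.007444 = 24.907444
  N → positive
  Longitude: 178° + 32/60 + 49.4/3600 = 178 + 0.533333 + 0.013722 = 178.547056
  hemisphere W, so the sign is −
Point 3:
  Lat: 61° + 59/60 + 15.3/3600 = 61 + 0.983333 + 0.004250 = 61.987583
  S ⇒ negate
  Lon: 53′ + 45.29″ = 53.75483′; 32 + 53.75483/60 = 32.895914
  W → negative
Point 4:
  φ: 18.722′ = 0.312033°; total 4.312033
  S ⇒ negate
  λ: 49.08′ = 0.818000°; total 124.818000
  W ⇒ negate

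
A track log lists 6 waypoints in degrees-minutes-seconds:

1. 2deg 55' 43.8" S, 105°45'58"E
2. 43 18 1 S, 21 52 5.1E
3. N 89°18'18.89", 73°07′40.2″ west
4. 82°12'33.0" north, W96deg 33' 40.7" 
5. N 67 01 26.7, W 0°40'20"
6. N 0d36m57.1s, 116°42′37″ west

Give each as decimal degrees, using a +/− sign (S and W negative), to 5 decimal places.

1. -2.92883, 105.76611
2. -43.30028, 21.86808
3. 89.30525, -73.12783
4. 82.20917, -96.56131
5. 67.02408, -0.67222
6. 0.61586, -116.71028

Point 1:
  Latitude: 2 + 55/60 + 43.8/3600 = 2.928833
  S → negative
  λ: 105° + 45/60 + 58/3600 = 105 + 0.750000 + 0.016111 = 105.766111
  E ⇒ keep positive
Point 2:
  φ: 18′ + 1″ = 18.01667′; 43 + 18.01667/60 = 43.300278
  S → negative
  λ: 21° + 52/60 + 5.1/3600 = 21 + 0.866667 + 0.001417 = 21.868083
  E → positive
Point 3:
  φ: 18′ + 18.89″ = 18.31483′; 89 + 18.31483/60 = 89.305247
  N → positive
  Longitude: 7′ + 40.2″ = 7.67000′; 73 + 7.67000/60 = 73.127833
  W → negative
Point 4:
  φ: 82° + 12/60 + 33/3600 = 82 + 0.200000 + 0.009167 = 82.209167
  N → positive
  Longitude: 96° + 33/60 + 40.7/3600 = 96 + 0.550000 + 0.011306 = 96.561306
  W → negative
Point 5:
  Lat: 1′ + 26.7″ = 1.44500′; 67 + 1.44500/60 = 67.024083
  N → positive
  Longitude: 0 + 40/60 + 20/3600 = 0.672222
  W → negative
Point 6:
  φ: 0 + 36/60 + 57.1/3600 = 0.615861
  N ⇒ keep positive
  Longitude: 116 + 42/60 + 37/3600 = 116.710278
  W → negative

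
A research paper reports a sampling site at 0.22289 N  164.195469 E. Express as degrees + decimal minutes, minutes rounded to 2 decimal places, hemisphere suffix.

0° 13.37′ N, 164° 11.73′ E

Lat: fractional part 0.222890 → 13.3734 minutes
Lon: fractional part 0.195469 → 11.7281 minutes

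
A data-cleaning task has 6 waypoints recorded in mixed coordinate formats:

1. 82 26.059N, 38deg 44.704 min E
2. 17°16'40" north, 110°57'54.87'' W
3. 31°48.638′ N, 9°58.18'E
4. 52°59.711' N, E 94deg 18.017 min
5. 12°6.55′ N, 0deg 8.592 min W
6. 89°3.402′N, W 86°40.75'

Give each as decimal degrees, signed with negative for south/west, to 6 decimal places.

Point 1:
  φ: 82 + 26.059/60 = 82.4343167
  N ⇒ keep positive
  λ: 44.704′ = 0.745067°; total 38.7450667
  E ⇒ keep positive
Point 2:
  Latitude: 16′ + 40″ = 16.66667′; 17 + 16.66667/60 = 17.2777778
  N → positive
  λ: 110° + 57/60 + 54.87/3600 = 110 + 0.950000 + 0.015242 = 110.9652417
  hemisphere W, so the sign is −
Point 3:
  φ: 48.638′ = 0.810633°; total 31.8106333
  N → positive
  Longitude: 58.18′ = 0.969667°; total 9.9696667
  E ⇒ keep positive
Point 4:
  Latitude: 59.711′ = 0.995183°; total 52.9951833
  N → positive
  Longitude: 94 + 18.017/60 = 94.3002833
  E → positive
Point 5:
  φ: 6.55′ = 0.109167°; total 12.1091667
  N → positive
  λ: 0 + 8.592/60 = 0.1432000
  W ⇒ negate
Point 6:
  φ: 89 + 3.402/60 = 89.0567000
  N → positive
  λ: 40.75′ = 0.679167°; total 86.6791667
  W ⇒ negate

1. 82.434317, 38.745067
2. 17.277778, -110.965242
3. 31.810633, 9.969667
4. 52.995183, 94.300283
5. 12.109167, -0.143200
6. 89.056700, -86.679167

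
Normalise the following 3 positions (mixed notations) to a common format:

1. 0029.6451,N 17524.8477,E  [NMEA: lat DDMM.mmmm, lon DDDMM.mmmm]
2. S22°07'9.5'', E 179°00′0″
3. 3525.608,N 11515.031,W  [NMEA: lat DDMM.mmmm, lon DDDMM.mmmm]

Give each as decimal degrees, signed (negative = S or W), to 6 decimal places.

Point 1:
  Lat: split at 2 digits → 00° and 29.6451′; 0 + 29.6451/60 = 0.4940850
  N ⇒ keep positive
  λ: degrees = first 3 digits = 175, minutes = 24.8477; 175 + 24.8477/60 = 175.4141283
  E ⇒ keep positive
Point 2:
  Latitude: 22° + 7/60 + 9.5/3600 = 22 + 0.116667 + 0.002639 = 22.1193056
  S ⇒ negate
  Longitude: 179 + 0/60 + 0/3600 = 179.0000000
  E → positive
Point 3:
  Latitude: degrees = first 2 digits = 35, minutes = 25.608; 35 + 25.608/60 = 35.4268000
  N → positive
  Longitude: degrees = first 3 digits = 115, minutes = 15.031; 115 + 15.031/60 = 115.2505167
  W ⇒ negate

1. 0.494085, 175.414128
2. -22.119306, 179.000000
3. 35.426800, -115.250517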